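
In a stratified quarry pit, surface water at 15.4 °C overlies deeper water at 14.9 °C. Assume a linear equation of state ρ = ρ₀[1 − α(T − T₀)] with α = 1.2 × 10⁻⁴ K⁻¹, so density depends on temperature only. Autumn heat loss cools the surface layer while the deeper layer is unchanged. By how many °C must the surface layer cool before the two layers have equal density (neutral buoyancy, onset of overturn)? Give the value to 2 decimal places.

With temperature the only control, equal density requires T_surf′ = T_deep.
T_surf′ = 14.9 °C.
Cooling required: 15.4 − 14.9 = 0.50 °C.

0.50 °C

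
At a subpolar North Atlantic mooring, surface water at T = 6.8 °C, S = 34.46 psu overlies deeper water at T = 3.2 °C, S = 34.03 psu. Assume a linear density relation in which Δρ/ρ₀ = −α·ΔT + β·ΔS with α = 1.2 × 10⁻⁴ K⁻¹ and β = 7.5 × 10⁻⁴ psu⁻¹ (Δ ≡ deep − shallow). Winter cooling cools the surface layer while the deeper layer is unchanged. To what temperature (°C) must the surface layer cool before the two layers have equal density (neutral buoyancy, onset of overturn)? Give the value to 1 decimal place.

Neutral buoyancy requires Δρ = 0, i.e. −α(T_deep − T_surf′) + β(S_deep − S_surf) = 0.
T_surf′ = T_deep − (β/α)·ΔS = 3.2 − (7.5 × 10⁻⁴/1.2 × 10⁻⁴)·(-0.43) = 5.888 °C.
Cooling required: 6.8 − (5.888) = 0.912 °C.

5.9 °C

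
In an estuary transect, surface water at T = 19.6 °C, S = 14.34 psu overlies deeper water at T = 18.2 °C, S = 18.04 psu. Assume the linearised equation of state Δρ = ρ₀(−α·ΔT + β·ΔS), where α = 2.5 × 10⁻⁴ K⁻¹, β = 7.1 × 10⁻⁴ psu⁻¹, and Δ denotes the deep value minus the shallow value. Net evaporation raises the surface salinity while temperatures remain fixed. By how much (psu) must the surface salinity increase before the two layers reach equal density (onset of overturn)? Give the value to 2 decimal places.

4.19 psu

Neutral buoyancy requires −α(T_deep − T_surf) + β(S_deep − S_surf′) = 0.
S_surf′ = S_deep − (α/β)·ΔT = 18.04 − (2.5 × 10⁻⁴/7.1 × 10⁻⁴)·(-1.4) = 18.5330 psu.
Increase required: 18.5330 − 14.34 = 4.1930 psu.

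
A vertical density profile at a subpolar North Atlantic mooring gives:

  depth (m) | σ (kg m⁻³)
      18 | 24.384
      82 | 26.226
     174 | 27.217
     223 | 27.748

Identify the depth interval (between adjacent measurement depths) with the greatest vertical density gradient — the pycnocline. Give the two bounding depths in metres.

18–82 m

Compute the density gradient over each adjacent pair:
  18–82 m: Δρ/Δz = 1.842/64 = 0.029 kg m⁻⁴
  82–174 m: Δρ/Δz = 0.991/92 = 0.011 kg m⁻⁴
  174–223 m: Δρ/Δz = 0.531/49 = 0.011 kg m⁻⁴
The largest gradient is in the 18–82 m interval — the pycnocline.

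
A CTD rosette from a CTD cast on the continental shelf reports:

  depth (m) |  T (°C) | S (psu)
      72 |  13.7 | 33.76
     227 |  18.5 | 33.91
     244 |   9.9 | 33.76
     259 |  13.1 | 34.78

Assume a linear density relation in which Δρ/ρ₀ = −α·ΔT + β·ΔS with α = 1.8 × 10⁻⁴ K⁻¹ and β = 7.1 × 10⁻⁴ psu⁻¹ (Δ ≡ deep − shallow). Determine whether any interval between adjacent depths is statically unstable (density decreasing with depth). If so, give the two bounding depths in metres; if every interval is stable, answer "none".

Evaluate Δρ/ρ₀ = −αΔT + βΔS across each adjacent pair:
  72–227 m: −αΔT+βΔS = −(1.8 × 10⁻⁴)(+4.8)+(7.1 × 10⁻⁴)(+0.15) = -7.6 × 10⁻⁴ → UNSTABLE
  227–244 m: −αΔT+βΔS = −(1.8 × 10⁻⁴)(-8.6)+(7.1 × 10⁻⁴)(-0.15) = 1.4 × 10⁻³ → stable
  244–259 m: −αΔT+βΔS = −(1.8 × 10⁻⁴)(+3.2)+(7.1 × 10⁻⁴)(+1.02) = 1.5 × 10⁻⁴ → stable
The 72–227 m interval has Δρ < 0: lighter water underlies denser water.

72–227 m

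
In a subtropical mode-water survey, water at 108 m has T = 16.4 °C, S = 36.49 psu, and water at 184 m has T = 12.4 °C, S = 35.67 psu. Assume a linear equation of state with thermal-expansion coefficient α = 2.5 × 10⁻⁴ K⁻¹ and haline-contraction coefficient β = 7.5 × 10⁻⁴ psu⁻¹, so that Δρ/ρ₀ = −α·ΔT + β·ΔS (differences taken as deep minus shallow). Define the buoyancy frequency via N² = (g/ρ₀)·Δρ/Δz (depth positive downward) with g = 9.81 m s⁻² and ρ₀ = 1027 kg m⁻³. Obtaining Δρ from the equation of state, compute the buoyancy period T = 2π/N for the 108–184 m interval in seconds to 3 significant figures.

ΔT = -4.0 K, ΔS = -0.82 psu (deep − shallow).
Δρ/ρ₀ = −αΔT + βΔS = 1.00 × 10⁻³ − 6.15 × 10⁻⁴ = 3.85 × 10⁻⁴, so Δρ ≈ 0.3954 kg m⁻³.
N² = (g/ρ₀)·Δρ/Δz = g·(Δρ/ρ₀)/Δz = 9.81 × 3.85 × 10⁻⁴ / 76 = 4.9695 × 10⁻⁵ s⁻².
N = √(4.9695 × 10⁻⁵) = 7.0495 × 10⁻³ rad s⁻¹ → T = 2π/N = 891.30 s ≈ 891 s.

891 s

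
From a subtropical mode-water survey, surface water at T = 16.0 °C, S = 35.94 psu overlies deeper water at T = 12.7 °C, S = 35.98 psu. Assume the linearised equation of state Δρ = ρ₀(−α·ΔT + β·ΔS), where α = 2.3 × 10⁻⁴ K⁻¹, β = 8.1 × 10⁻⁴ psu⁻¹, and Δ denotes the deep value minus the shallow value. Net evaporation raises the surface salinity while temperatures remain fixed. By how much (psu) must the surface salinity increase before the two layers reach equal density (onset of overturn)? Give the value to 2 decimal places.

0.98 psu

Neutral buoyancy requires −α(T_deep − T_surf) + β(S_deep − S_surf′) = 0.
S_surf′ = S_deep − (α/β)·ΔT = 35.98 − (2.3 × 10⁻⁴/8.1 × 10⁻⁴)·(-3.3) = 36.9170 psu.
Increase required: 36.9170 − 35.94 = 0.9770 psu.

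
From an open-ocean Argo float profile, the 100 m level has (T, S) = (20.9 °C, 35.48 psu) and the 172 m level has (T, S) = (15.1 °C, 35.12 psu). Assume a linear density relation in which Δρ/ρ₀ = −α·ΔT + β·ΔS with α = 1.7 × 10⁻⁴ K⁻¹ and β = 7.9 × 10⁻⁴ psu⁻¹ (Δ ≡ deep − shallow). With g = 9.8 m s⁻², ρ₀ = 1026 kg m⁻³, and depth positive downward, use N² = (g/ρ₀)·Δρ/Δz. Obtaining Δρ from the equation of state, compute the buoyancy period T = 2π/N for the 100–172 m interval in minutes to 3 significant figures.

10.7 min

ΔT = -5.8 K, ΔS = -0.36 psu (deep − shallow).
Δρ/ρ₀ = −αΔT + βΔS = 9.86 × 10⁻⁴ − 2.844 × 10⁻⁴ = 7.016 × 10⁻⁴, so Δρ ≈ 0.7198 kg m⁻³.
N² = (g/ρ₀)·Δρ/Δz = g·(Δρ/ρ₀)/Δz = 9.8 × 7.016 × 10⁻⁴ / 72 = 9.5496 × 10⁻⁵ s⁻².
N = √(9.5496 × 10⁻⁵) = 9.7722 × 10⁻³ rad s⁻¹ → T = 2π/N = 642.97 s = 10.716 min ≈ 10.7 min.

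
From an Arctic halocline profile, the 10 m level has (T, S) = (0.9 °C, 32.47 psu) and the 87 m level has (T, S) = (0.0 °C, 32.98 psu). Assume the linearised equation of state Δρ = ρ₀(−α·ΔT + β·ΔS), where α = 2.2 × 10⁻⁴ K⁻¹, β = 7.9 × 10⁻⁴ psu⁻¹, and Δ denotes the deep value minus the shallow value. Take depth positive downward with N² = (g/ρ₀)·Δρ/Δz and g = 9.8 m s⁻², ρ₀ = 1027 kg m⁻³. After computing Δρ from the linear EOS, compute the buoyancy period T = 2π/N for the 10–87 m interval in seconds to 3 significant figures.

ΔT = -0.9 K, ΔS = +0.51 psu (deep − shallow).
Δρ/ρ₀ = −αΔT + βΔS = 1.98 × 10⁻⁴ + 4.029 × 10⁻⁴ = 6.009 × 10⁻⁴, so Δρ ≈ 0.6171 kg m⁻³.
N² = (g/ρ₀)·Δρ/Δz = g·(Δρ/ρ₀)/Δz = 9.8 × 6.009 × 10⁻⁴ / 77 = 7.6478 × 10⁻⁵ s⁻².
N = √(7.6478 × 10⁻⁵) = 8.7452 × 10⁻³ rad s⁻¹ → T = 2π/N = 718.47 s ≈ 718 s.

718 s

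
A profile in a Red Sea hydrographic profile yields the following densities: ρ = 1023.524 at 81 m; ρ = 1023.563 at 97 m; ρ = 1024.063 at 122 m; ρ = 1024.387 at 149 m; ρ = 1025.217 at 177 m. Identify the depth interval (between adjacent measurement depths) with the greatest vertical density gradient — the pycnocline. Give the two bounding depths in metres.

149–177 m

Compute the density gradient over each adjacent pair:
  81–97 m: Δρ/Δz = 0.039/16 = 2.4 × 10⁻³ kg m⁻⁴
  97–122 m: Δρ/Δz = 0.500/25 = 0.020 kg m⁻⁴
  122–149 m: Δρ/Δz = 0.324/27 = 0.012 kg m⁻⁴
  149–177 m: Δρ/Δz = 0.830/28 = 0.030 kg m⁻⁴
The largest gradient is in the 149–177 m interval — the pycnocline.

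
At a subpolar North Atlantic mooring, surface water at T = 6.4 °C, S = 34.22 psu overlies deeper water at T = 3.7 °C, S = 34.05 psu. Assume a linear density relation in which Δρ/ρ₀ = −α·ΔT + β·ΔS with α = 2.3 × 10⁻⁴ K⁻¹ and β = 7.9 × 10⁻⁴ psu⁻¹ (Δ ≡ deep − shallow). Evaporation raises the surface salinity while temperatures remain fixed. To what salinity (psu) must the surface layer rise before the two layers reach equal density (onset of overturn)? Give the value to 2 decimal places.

Neutral buoyancy requires −α(T_deep − T_surf) + β(S_deep − S_surf′) = 0.
S_surf′ = S_deep − (α/β)·ΔT = 34.05 − (2.3 × 10⁻⁴/7.9 × 10⁻⁴)·(-2.7) = 34.8361 psu.
Increase required: 34.8361 − 34.22 = 0.6161 psu.

34.84 psu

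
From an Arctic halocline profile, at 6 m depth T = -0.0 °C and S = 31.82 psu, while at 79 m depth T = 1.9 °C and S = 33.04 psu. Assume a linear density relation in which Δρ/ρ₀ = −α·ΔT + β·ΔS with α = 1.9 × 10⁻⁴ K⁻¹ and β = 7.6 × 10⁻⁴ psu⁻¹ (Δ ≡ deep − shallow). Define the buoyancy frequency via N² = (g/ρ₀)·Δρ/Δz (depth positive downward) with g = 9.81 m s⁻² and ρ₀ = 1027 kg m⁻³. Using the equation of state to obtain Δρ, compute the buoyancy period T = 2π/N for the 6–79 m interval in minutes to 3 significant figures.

12.0 min

ΔT = +1.9 K, ΔS = +1.22 psu (deep − shallow).
Δρ/ρ₀ = −αΔT + βΔS = -3.61 × 10⁻⁴ + 9.272 × 10⁻⁴ = 5.662 × 10⁻⁴, so Δρ ≈ 0.5815 kg m⁻³.
N² = (g/ρ₀)·Δρ/Δz = g·(Δρ/ρ₀)/Δz = 9.81 × 5.662 × 10⁻⁴ / 73 = 7.6088 × 10⁻⁵ s⁻².
N = √(7.6088 × 10⁻⁵) = 8.7228 × 10⁻³ rad s⁻¹ → T = 2π/N = 720.32 s = 12.005 min ≈ 12.0 min.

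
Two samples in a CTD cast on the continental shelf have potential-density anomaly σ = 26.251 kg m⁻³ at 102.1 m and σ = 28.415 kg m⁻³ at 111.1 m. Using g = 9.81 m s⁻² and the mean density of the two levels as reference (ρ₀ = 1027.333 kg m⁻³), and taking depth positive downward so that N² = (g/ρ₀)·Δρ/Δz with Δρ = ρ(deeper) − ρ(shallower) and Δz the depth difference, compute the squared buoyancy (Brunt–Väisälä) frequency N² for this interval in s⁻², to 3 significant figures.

2.30 × 10⁻³ s⁻²

Δρ = 1028.415 − 1026.251 = 2.164 kg m⁻³ over Δz = 111.1 − 102.1 = 9 m.
N² = (9.81/1027.333) × (2.164/9) = 2.2960 × 10⁻³ s⁻² ≈ 2.30 × 10⁻³ s⁻².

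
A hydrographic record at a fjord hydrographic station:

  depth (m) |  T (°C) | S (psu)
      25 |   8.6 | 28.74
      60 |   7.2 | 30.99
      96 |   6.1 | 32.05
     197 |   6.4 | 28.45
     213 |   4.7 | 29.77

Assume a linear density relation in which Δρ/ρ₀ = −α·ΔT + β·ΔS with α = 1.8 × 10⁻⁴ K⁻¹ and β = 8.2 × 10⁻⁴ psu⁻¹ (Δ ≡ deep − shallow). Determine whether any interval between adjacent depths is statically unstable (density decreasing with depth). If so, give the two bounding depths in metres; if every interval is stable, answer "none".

Evaluate Δρ/ρ₀ = −αΔT + βΔS across each adjacent pair:
  25–60 m: −αΔT+βΔS = −(1.8 × 10⁻⁴)(-1.4)+(8.2 × 10⁻⁴)(+2.25) = 2.1 × 10⁻³ → stable
  60–96 m: −αΔT+βΔS = −(1.8 × 10⁻⁴)(-1.1)+(8.2 × 10⁻⁴)(+1.06) = 1.1 × 10⁻³ → stable
  96–197 m: −αΔT+βΔS = −(1.8 × 10⁻⁴)(+0.3)+(8.2 × 10⁻⁴)(-3.60) = -3.0 × 10⁻³ → UNSTABLE
  197–213 m: −αΔT+βΔS = −(1.8 × 10⁻⁴)(-1.7)+(8.2 × 10⁻⁴)(+1.32) = 1.4 × 10⁻³ → stable
The 96–197 m interval has Δρ < 0: lighter water underlies denser water.

96–197 m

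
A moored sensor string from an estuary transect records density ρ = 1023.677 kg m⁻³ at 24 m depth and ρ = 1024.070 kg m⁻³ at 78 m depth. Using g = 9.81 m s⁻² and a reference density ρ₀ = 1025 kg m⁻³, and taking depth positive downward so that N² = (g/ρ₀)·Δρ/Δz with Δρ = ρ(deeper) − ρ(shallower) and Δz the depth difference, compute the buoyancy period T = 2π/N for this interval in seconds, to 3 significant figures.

753 s

Δρ = 1024.070 − 1023.677 = 0.393 kg m⁻³ over Δz = 78 − 24 = 54 m.
N² = (9.81/1025) × (0.393/54) = 6.9654 × 10⁻⁵ s⁻².
N = √(6.9654 × 10⁻⁵) = 8.3459 × 10⁻³ rad s⁻¹, so T = 2π/N = 752.85 s ≈ 753 s.
Since Δρ > 0 the layer is stably stratified.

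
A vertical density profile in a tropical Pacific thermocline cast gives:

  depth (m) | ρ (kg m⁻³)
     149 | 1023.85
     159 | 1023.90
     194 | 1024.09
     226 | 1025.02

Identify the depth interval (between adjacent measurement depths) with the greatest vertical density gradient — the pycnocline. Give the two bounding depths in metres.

194–226 m

Compute the density gradient over each adjacent pair:
  149–159 m: Δρ/Δz = 0.05/10 = 5.0 × 10⁻³ kg m⁻⁴
  159–194 m: Δρ/Δz = 0.19/35 = 5.4 × 10⁻³ kg m⁻⁴
  194–226 m: Δρ/Δz = 0.93/32 = 0.029 kg m⁻⁴
The largest gradient is in the 194–226 m interval — the pycnocline.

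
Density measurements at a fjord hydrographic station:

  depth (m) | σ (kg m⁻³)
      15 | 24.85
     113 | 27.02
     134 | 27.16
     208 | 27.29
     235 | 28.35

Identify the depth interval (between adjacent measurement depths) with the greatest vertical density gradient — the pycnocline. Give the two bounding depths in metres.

Compute the density gradient over each adjacent pair:
  15–113 m: Δρ/Δz = 2.17/98 = 0.022 kg m⁻⁴
  113–134 m: Δρ/Δz = 0.14/21 = 6.7 × 10⁻³ kg m⁻⁴
  134–208 m: Δρ/Δz = 0.13/74 = 1.8 × 10⁻³ kg m⁻⁴
  208–235 m: Δρ/Δz = 1.06/27 = 0.039 kg m⁻⁴
The largest gradient is in the 208–235 m interval — the pycnocline.

208–235 m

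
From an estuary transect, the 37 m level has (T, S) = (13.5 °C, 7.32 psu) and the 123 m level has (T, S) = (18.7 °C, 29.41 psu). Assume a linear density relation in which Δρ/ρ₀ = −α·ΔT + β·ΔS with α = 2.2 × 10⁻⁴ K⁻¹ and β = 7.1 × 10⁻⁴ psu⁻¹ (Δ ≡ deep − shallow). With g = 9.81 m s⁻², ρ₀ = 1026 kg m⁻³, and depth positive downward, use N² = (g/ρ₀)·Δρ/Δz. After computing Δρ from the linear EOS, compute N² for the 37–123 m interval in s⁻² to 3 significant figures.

ΔT = +5.2 K, ΔS = +22.09 psu (deep − shallow).
Δρ/ρ₀ = −αΔT + βΔS = -1.144 × 10⁻³ + 0.0156839 = 0.0145399, so Δρ ≈ 14.92 kg m⁻³.
N² = (g/ρ₀)·Δρ/Δz = g·(Δρ/ρ₀)/Δz = 9.81 × 0.0145399 / 86 = 1.6586 × 10⁻³ s⁻² ≈ 1.66 × 10⁻³ s⁻².

1.66 × 10⁻³ s⁻²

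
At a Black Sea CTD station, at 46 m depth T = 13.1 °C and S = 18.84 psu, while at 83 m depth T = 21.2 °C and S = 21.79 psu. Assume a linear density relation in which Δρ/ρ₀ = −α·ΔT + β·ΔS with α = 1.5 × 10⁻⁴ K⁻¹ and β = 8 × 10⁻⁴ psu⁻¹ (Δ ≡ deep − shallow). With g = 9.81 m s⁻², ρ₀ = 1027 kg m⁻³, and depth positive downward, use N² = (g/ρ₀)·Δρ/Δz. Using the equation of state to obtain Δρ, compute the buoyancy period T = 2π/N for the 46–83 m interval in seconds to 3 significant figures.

ΔT = +8.1 K, ΔS = +2.95 psu (deep − shallow).
Δρ/ρ₀ = −αΔT + βΔS = -1.215 × 10⁻³ + 2.36 × 10⁻³ = 1.145 × 10⁻³, so Δρ ≈ 1.176 kg m⁻³.
N² = (g/ρ₀)·Δρ/Δz = g·(Δρ/ρ₀)/Δz = 9.81 × 1.145 × 10⁻³ / 37 = 3.0358 × 10⁻⁴ s⁻².
N = √(3.0358 × 10⁻⁴) = 0.017424 rad s⁻¹ → T = 2π/N = 360.61 s ≈ 361 s.

361 s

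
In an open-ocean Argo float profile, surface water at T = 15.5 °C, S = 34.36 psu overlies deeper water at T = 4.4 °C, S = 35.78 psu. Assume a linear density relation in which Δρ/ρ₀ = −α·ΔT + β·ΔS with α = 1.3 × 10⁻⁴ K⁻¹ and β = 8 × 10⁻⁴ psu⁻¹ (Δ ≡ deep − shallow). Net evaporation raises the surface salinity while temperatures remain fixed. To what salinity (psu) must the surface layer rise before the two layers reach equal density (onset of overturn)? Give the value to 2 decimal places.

Neutral buoyancy requires −α(T_deep − T_surf) + β(S_deep − S_surf′) = 0.
S_surf′ = S_deep − (α/β)·ΔT = 35.78 − (1.3 × 10⁻⁴/8 × 10⁻⁴)·(-11.1) = 37.5838 psu.
Increase required: 37.5838 − 34.36 = 3.2238 psu.

37.58 psu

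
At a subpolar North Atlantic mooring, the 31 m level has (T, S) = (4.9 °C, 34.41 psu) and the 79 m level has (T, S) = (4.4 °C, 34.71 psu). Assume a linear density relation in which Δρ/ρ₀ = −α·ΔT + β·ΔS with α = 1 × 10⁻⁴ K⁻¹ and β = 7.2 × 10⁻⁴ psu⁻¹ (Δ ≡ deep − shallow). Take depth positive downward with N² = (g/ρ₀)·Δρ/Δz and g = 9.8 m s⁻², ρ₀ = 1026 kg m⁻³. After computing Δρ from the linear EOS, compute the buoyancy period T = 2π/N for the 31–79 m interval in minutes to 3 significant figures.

14.2 min

ΔT = -0.5 K, ΔS = +0.30 psu (deep − shallow).
Δρ/ρ₀ = −αΔT + βΔS = 5.00 × 10⁻⁵ + 2.16 × 10⁻⁴ = 2.66 × 10⁻⁴, so Δρ ≈ 0.2729 kg m⁻³.
N² = (g/ρ₀)·Δρ/Δz = g·(Δρ/ρ₀)/Δz = 9.8 × 2.66 × 10⁻⁴ / 48 = 5.4308 × 10⁻⁵ s⁻².
N = √(5.4308 × 10⁻⁵) = 7.3694 × 10⁻³ rad s⁻¹ → T = 2π/N = 852.60 s = 14.210 min ≈ 14.2 min.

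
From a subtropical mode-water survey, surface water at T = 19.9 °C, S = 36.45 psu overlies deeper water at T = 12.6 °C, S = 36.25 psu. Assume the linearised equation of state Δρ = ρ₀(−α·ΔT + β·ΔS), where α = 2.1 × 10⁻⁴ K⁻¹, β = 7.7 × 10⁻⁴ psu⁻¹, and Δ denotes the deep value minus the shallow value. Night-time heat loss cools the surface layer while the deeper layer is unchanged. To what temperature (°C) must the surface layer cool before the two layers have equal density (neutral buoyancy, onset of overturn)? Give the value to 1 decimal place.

Neutral buoyancy requires Δρ = 0, i.e. −α(T_deep − T_surf′) + β(S_deep − S_surf) = 0.
T_surf′ = T_deep − (β/α)·ΔS = 12.6 − (7.7 × 10⁻⁴/2.1 × 10⁻⁴)·(-0.20) = 13.333 °C.
Cooling required: 19.9 − (13.333) = 6.567 °C.

13.3 °C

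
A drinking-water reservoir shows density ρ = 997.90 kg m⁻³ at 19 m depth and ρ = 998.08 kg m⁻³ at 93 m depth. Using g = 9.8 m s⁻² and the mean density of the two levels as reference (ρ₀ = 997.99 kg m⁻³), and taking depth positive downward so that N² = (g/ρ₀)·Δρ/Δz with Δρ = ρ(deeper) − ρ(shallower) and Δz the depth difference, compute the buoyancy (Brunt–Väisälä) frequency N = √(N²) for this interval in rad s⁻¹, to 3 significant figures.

Δρ = 998.08 − 997.90 = 0.18 kg m⁻³ over Δz = 93 − 19 = 74 m.
N² = (9.8/997.99) × (0.18/74) = 2.3886 × 10⁻⁵ s⁻².
N = √(2.3886 × 10⁻⁵) = 4.8873 × 10⁻³ rad s⁻¹ ≈ 4.89 × 10⁻³ rad s⁻¹.

4.89 × 10⁻³ rad s⁻¹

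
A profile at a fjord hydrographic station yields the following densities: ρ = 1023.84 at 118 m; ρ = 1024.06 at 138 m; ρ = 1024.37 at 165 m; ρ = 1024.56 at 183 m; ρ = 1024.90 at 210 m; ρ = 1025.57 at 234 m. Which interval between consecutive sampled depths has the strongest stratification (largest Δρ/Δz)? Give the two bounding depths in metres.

210–234 m

Compute the density gradient over each adjacent pair:
  118–138 m: Δρ/Δz = 0.22/20 = 0.011 kg m⁻⁴
  138–165 m: Δρ/Δz = 0.31/27 = 0.011 kg m⁻⁴
  165–183 m: Δρ/Δz = 0.19/18 = 0.011 kg m⁻⁴
  183–210 m: Δρ/Δz = 0.34/27 = 0.013 kg m⁻⁴
  210–234 m: Δρ/Δz = 0.67/24 = 0.028 kg m⁻⁴
The largest gradient is in the 210–234 m interval — the pycnocline.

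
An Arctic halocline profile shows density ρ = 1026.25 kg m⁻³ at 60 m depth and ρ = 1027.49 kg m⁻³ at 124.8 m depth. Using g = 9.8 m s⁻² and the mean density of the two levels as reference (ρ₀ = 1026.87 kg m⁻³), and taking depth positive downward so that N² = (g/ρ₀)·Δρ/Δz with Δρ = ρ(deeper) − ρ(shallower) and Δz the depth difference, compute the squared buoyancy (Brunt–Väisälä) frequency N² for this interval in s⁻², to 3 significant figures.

1.83 × 10⁻⁴ s⁻²

Δρ = 1027.49 − 1026.25 = 1.24 kg m⁻³ over Δz = 124.8 − 60 = 64.8 m.
N² = (9.8/1026.87) × (1.24/64.8) = 1.8262 × 10⁻⁴ s⁻² ≈ 1.83 × 10⁻⁴ s⁻².
N² > 0, so the interval is statically stable.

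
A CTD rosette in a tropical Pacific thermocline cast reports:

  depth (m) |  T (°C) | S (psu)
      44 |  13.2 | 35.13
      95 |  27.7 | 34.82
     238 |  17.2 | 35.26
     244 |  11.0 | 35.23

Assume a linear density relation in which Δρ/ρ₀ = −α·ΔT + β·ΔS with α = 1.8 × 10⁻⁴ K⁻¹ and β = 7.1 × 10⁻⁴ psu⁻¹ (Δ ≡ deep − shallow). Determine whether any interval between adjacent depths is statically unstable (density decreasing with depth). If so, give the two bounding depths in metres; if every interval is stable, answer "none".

Evaluate Δρ/ρ₀ = −αΔT + βΔS across each adjacent pair:
  44–95 m: −αΔT+βΔS = −(1.8 × 10⁻⁴)(+14.5)+(7.1 × 10⁻⁴)(-0.31) = -2.8 × 10⁻³ → UNSTABLE
  95–238 m: −αΔT+βΔS = −(1.8 × 10⁻⁴)(-10.5)+(7.1 × 10⁻⁴)(+0.44) = 2.2 × 10⁻³ → stable
  238–244 m: −αΔT+βΔS = −(1.8 × 10⁻⁴)(-6.2)+(7.1 × 10⁻⁴)(-0.03) = 1.1 × 10⁻³ → stable
The 44–95 m interval has Δρ < 0: lighter water underlies denser water.

44–95 m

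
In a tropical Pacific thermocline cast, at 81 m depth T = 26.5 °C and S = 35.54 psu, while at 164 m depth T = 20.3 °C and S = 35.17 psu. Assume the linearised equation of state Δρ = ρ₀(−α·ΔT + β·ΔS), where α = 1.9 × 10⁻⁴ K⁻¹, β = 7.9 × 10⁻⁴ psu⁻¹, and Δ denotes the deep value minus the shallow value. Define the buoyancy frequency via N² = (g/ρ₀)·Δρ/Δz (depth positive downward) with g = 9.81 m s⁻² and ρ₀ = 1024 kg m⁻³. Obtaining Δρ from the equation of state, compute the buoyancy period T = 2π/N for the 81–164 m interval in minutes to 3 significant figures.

ΔT = -6.2 K, ΔS = -0.37 psu (deep − shallow).
Δρ/ρ₀ = −αΔT + βΔS = 1.178 × 10⁻³ − 2.923 × 10⁻⁴ = 8.857 × 10⁻⁴, so Δρ ≈ 0.9070 kg m⁻³.
N² = (g/ρ₀)·Δρ/Δz = g·(Δρ/ρ₀)/Δz = 9.81 × 8.857 × 10⁻⁴ / 83 = 1.0468 × 10⁻⁴ s⁻².
N = √(1.0468 × 10⁻⁴) = 0.010231 rad s⁻¹ → T = 2π/N = 614.13 s = 10.236 min ≈ 10.2 min.

10.2 min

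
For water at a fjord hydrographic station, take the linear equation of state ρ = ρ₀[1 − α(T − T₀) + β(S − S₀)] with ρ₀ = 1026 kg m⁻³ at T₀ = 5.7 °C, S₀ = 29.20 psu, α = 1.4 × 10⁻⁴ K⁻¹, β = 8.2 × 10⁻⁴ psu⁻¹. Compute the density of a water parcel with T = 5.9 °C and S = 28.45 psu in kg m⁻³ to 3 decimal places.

1025.340 kg m⁻³

T − T₀ = +0.2 K, S − S₀ = -0.75 psu.
Bracket = 1 − α·(+0.2) + β·(-0.75) = 1 + (-6.43 × 10⁻⁴) = 0.9993570.
ρ = 1026 × 0.9993570 = 1025.340 kg m⁻³.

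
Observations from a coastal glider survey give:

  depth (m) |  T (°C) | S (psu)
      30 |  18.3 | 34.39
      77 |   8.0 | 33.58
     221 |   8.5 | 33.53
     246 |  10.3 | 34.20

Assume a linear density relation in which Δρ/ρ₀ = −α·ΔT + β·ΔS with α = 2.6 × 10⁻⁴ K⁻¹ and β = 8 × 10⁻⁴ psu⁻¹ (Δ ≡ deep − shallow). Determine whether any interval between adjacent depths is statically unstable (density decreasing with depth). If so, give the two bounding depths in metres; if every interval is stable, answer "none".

77–221 m

Evaluate Δρ/ρ₀ = −αΔT + βΔS across each adjacent pair:
  30–77 m: −αΔT+βΔS = −(2.6 × 10⁻⁴)(-10.3)+(8 × 10⁻⁴)(-0.81) = 2.0 × 10⁻³ → stable
  77–221 m: −αΔT+βΔS = −(2.6 × 10⁻⁴)(+0.5)+(8 × 10⁻⁴)(-0.05) = -1.7 × 10⁻⁴ → UNSTABLE
  221–246 m: −αΔT+βΔS = −(2.6 × 10⁻⁴)(+1.8)+(8 × 10⁻⁴)(+0.67) = 6.8 × 10⁻⁵ → stable
The 77–221 m interval has Δρ < 0: lighter water underlies denser water.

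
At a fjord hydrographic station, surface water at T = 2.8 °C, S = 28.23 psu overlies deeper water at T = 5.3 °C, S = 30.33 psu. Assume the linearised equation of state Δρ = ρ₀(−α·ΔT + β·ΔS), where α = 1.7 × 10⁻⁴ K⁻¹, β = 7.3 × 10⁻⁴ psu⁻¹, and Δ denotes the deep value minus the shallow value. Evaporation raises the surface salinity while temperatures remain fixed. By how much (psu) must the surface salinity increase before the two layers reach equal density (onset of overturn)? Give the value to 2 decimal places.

1.52 psu

Neutral buoyancy requires −α(T_deep − T_surf) + β(S_deep − S_surf′) = 0.
S_surf′ = S_deep − (α/β)·ΔT = 30.33 − (1.7 × 10⁻⁴/7.3 × 10⁻⁴)·(+2.5) = 29.7478 psu.
Increase required: 29.7478 − 28.23 = 1.5178 psu.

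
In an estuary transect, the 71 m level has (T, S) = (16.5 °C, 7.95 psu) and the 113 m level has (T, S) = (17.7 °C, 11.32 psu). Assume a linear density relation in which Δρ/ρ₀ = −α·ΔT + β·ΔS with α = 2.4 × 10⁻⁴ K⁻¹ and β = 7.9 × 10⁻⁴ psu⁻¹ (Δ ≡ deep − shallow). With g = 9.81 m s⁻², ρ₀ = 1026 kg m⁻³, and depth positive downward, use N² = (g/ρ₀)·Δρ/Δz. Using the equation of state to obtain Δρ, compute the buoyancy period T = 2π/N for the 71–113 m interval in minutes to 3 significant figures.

ΔT = +1.2 K, ΔS = +3.37 psu (deep − shallow).
Δρ/ρ₀ = −αΔT + βΔS = -2.88 × 10⁻⁴ + 2.6623 × 10⁻³ = 2.3743 × 10⁻³, so Δρ ≈ 2.436 kg m⁻³.
N² = (g/ρ₀)·Δρ/Δz = g·(Δρ/ρ₀)/Δz = 9.81 × 2.3743 × 10⁻³ / 42 = 5.5457 × 10⁻⁴ s⁻².
N = √(5.5457 × 10⁻⁴) = 0.023549 rad s⁻¹ → T = 2π/N = 266.81 s = 4.4468 min ≈ 4.45 min.

4.45 min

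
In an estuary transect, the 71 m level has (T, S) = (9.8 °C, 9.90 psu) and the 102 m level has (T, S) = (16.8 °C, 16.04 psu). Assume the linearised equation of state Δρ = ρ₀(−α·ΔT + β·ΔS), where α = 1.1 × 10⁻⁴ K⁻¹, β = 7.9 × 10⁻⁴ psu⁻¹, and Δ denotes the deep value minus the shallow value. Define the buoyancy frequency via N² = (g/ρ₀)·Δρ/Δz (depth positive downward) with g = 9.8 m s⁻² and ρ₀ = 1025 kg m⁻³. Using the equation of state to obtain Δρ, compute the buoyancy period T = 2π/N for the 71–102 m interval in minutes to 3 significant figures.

2.92 min

ΔT = +7.0 K, ΔS = +6.14 psu (deep − shallow).
Δρ/ρ₀ = −αΔT + βΔS = -7.70 × 10⁻⁴ + 4.8506 × 10⁻³ = 4.0806 × 10⁻³, so Δρ ≈ 4.183 kg m⁻³.
N² = (g/ρ₀)·Δρ/Δz = g·(Δρ/ρ₀)/Δz = 9.8 × 4.0806 × 10⁻³ / 31 = 1.2900 × 10⁻³ s⁻².
N = √(1.2900 × 10⁻³) = 0.035917 rad s⁻¹ → T = 2π/N = 174.94 s = 2.9157 min ≈ 2.92 min.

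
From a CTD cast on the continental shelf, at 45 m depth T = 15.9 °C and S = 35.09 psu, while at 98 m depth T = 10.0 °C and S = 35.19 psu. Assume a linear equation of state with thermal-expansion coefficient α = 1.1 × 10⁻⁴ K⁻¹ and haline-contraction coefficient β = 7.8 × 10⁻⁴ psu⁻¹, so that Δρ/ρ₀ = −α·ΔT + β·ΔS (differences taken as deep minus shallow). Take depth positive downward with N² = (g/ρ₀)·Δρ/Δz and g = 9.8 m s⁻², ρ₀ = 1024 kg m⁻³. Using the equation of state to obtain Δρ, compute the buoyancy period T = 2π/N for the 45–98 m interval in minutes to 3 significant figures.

9.03 min

ΔT = -5.9 K, ΔS = +0.10 psu (deep − shallow).
Δρ/ρ₀ = −αΔT + βΔS = 6.49 × 10⁻⁴ + 7.80 × 10⁻⁵ = 7.27 × 10⁻⁴, so Δρ ≈ 0.7444 kg m⁻³.
N² = (g/ρ₀)·Δρ/Δz = g·(Δρ/ρ₀)/Δz = 9.8 × 7.27 × 10⁻⁴ / 53 = 1.3443 × 10⁻⁴ s⁻².
N = √(1.3443 × 10⁻⁴) = 0.011594 rad s⁻¹ → T = 2π/N = 541.93 s = 9.0322 min ≈ 9.03 min.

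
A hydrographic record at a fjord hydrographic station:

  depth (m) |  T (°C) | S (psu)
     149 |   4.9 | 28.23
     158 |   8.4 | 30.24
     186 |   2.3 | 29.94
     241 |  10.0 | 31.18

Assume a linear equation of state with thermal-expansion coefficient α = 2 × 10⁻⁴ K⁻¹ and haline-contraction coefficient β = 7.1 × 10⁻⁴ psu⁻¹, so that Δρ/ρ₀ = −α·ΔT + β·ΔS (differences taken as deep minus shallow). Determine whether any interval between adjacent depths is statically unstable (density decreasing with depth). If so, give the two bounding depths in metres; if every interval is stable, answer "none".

186–241 m

Evaluate Δρ/ρ₀ = −αΔT + βΔS across each adjacent pair:
  149–158 m: −αΔT+βΔS = −(2 × 10⁻⁴)(+3.5)+(7.1 × 10⁻⁴)(+2.01) = 7.3 × 10⁻⁴ → stable
  158–186 m: −αΔT+βΔS = −(2 × 10⁻⁴)(-6.1)+(7.1 × 10⁻⁴)(-0.30) = 1.0 × 10⁻³ → stable
  186–241 m: −αΔT+βΔS = −(2 × 10⁻⁴)(+7.7)+(7.1 × 10⁻⁴)(+1.24) = -6.6 × 10⁻⁴ → UNSTABLE
The 186–241 m interval has Δρ < 0: lighter water underlies denser water.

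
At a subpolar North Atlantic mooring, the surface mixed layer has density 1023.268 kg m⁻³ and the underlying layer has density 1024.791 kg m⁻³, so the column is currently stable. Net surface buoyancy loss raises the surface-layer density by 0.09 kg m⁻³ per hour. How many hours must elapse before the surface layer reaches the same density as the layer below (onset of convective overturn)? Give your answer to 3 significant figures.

Density deficit of the surface layer: 1024.791 − 1023.268 = 1.523 kg m⁻³.
Required change = 1.523 / 0.09 = 16.9 hours.

16.9 hours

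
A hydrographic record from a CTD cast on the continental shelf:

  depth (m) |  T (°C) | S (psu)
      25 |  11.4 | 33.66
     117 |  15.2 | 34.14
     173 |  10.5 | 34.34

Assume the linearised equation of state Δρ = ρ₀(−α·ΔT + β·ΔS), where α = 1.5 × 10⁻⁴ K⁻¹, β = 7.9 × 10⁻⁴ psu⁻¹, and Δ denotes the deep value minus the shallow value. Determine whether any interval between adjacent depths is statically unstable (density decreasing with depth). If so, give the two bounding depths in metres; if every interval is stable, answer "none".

Evaluate Δρ/ρ₀ = −αΔT + βΔS across each adjacent pair:
  25–117 m: −αΔT+βΔS = −(1.5 × 10⁻⁴)(+3.8)+(7.9 × 10⁻⁴)(+0.48) = -1.9 × 10⁻⁴ → UNSTABLE
  117–173 m: −αΔT+βΔS = −(1.5 × 10⁻⁴)(-4.7)+(7.9 × 10⁻⁴)(+0.20) = 8.6 × 10⁻⁴ → stable
The 25–117 m interval has Δρ < 0: lighter water underlies denser water.

25–117 m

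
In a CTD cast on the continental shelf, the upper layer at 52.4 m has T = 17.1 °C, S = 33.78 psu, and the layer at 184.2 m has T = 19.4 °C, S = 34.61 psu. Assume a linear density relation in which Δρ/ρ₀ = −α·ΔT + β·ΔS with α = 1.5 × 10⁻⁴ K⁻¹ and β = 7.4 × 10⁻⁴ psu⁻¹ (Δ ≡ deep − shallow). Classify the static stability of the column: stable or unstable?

stable

ΔT = 19.4 − 17.1 = +2.3 K and ΔS = 34.61 − 33.78 = +0.83 psu (deep − shallow).
−αΔT = -3.45 × 10⁻⁴; βΔS = 6.142 × 10⁻⁴; sum Δρ/ρ₀ = 2.692 × 10⁻⁴.
Δρ/ρ₀ > 0, so Δρ > 0: deeper water is denser → statically stable.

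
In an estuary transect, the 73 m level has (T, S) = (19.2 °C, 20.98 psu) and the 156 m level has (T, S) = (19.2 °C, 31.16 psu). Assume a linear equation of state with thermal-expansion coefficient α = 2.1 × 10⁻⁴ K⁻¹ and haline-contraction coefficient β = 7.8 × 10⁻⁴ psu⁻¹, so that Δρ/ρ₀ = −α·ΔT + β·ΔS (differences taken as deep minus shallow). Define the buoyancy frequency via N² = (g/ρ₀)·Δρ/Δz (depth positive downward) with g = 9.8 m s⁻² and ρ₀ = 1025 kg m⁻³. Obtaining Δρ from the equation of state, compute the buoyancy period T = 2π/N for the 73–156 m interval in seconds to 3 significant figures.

205 s

ΔT = +0.0 K, ΔS = +10.18 psu (deep − shallow).
Δρ/ρ₀ = −αΔT + βΔS = 0 + 7.9404 × 10⁻³ = 7.9404 × 10⁻³, so Δρ ≈ 8.139 kg m⁻³.
N² = (g/ρ₀)·Δρ/Δz = g·(Δρ/ρ₀)/Δz = 9.8 × 7.9404 × 10⁻³ / 83 = 9.3754 × 10⁻⁴ s⁻².
N = √(9.3754 × 10⁻⁴) = 0.030619 rad s⁻¹ → T = 2π/N = 205.21 s ≈ 205 s.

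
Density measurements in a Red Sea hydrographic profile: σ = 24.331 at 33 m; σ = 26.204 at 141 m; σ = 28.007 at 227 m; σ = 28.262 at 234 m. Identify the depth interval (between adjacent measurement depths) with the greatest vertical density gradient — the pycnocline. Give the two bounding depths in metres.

227–234 m

Compute the density gradient over each adjacent pair:
  33–141 m: Δρ/Δz = 1.873/108 = 0.017 kg m⁻⁴
  141–227 m: Δρ/Δz = 1.803/86 = 0.021 kg m⁻⁴
  227–234 m: Δρ/Δz = 0.255/7 = 0.036 kg m⁻⁴
The largest gradient is in the 227–234 m interval — the pycnocline.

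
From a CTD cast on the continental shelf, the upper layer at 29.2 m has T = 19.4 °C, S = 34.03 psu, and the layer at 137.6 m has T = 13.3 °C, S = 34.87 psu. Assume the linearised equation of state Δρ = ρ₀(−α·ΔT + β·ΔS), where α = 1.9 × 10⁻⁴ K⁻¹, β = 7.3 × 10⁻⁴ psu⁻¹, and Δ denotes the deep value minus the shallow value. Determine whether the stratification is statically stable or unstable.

stable

ΔT = 13.3 − 19.4 = -6.1 K and ΔS = 34.87 − 34.03 = +0.84 psu (deep − shallow).
−αΔT = 1.159 × 10⁻³; βΔS = 6.132 × 10⁻⁴; sum Δρ/ρ₀ = 1.7722 × 10⁻³.
Δρ/ρ₀ > 0, so Δρ > 0: deeper water is denser → statically stable.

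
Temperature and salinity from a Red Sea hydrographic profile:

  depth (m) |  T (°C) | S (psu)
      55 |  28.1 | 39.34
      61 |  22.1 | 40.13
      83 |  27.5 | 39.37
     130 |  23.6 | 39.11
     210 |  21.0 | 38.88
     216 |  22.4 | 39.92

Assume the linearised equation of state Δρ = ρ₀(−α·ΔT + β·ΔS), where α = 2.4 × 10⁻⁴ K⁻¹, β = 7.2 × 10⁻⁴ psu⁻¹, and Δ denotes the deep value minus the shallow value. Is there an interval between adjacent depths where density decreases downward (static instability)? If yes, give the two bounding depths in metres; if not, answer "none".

Evaluate Δρ/ρ₀ = −αΔT + βΔS across each adjacent pair:
  55–61 m: −αΔT+βΔS = −(2.4 × 10⁻⁴)(-6.0)+(7.2 × 10⁻⁴)(+0.79) = 2.0 × 10⁻³ → stable
  61–83 m: −αΔT+βΔS = −(2.4 × 10⁻⁴)(+5.4)+(7.2 × 10⁻⁴)(-0.76) = -1.8 × 10⁻³ → UNSTABLE
  83–130 m: −αΔT+βΔS = −(2.4 × 10⁻⁴)(-3.9)+(7.2 × 10⁻⁴)(-0.26) = 7.5 × 10⁻⁴ → stable
  130–210 m: −αΔT+βΔS = −(2.4 × 10⁻⁴)(-2.6)+(7.2 × 10⁻⁴)(-0.23) = 4.6 × 10⁻⁴ → stable
  210–216 m: −αΔT+βΔS = −(2.4 × 10⁻⁴)(+1.4)+(7.2 × 10⁻⁴)(+1.04) = 4.1 × 10⁻⁴ → stable
The 61–83 m interval has Δρ < 0: lighter water underlies denser water.

61–83 m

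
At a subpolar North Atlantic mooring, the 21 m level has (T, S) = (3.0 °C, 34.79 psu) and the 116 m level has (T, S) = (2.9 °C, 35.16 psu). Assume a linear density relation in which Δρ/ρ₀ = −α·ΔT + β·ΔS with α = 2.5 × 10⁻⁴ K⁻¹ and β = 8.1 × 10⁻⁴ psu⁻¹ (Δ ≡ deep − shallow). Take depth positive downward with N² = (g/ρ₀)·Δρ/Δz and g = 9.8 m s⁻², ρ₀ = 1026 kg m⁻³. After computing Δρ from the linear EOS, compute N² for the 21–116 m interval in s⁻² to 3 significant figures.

ΔT = -0.1 K, ΔS = +0.37 psu (deep − shallow).
Δρ/ρ₀ = −αΔT + βΔS = 2.50 × 10⁻⁵ + 2.997 × 10⁻⁴ = 3.247 × 10⁻⁴, so Δρ ≈ 0.3331 kg m⁻³.
N² = (g/ρ₀)·Δρ/Δz = g·(Δρ/ρ₀)/Δz = 9.8 × 3.247 × 10⁻⁴ / 95 = 3.3495 × 10⁻⁵ s⁻² ≈ 3.35 × 10⁻⁵ s⁻².

3.35 × 10⁻⁵ s⁻²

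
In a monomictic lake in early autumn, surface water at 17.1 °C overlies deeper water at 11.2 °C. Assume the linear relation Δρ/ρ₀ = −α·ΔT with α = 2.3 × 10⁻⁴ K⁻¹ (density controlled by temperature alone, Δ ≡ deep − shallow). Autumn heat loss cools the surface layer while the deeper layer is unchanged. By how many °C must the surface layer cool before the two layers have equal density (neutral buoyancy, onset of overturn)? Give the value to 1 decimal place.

5.9 °C

With temperature the only control, equal density requires T_surf′ = T_deep.
T_surf′ = 11.2 °C.
Cooling required: 17.1 − 11.2 = 5.9 °C.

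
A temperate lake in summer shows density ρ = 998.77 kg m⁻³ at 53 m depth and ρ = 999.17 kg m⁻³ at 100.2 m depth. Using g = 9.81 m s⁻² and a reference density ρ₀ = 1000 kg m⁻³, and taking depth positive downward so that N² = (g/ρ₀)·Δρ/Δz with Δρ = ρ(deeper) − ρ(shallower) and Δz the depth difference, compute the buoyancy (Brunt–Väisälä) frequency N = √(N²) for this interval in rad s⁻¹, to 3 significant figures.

9.12 × 10⁻³ rad s⁻¹

Δρ = 999.17 − 998.77 = 0.40 kg m⁻³ over Δz = 100.2 − 53 = 47.2 m.
N² = (9.81/1000) × (0.40/47.2) = 8.3136 × 10⁻⁵ s⁻².
N = √(8.3136 × 10⁻⁵) = 9.1179 × 10⁻³ rad s⁻¹ ≈ 9.12 × 10⁻³ rad s⁻¹.
N² > 0, so the interval is statically stable.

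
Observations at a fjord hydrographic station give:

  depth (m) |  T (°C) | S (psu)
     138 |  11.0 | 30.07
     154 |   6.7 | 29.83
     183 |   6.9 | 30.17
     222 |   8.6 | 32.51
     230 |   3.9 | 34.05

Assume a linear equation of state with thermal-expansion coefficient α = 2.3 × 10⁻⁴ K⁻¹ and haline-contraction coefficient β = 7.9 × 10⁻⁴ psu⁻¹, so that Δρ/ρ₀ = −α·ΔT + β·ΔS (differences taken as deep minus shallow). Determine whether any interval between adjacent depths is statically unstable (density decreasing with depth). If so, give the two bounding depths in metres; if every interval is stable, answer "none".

none

Evaluate Δρ/ρ₀ = −αΔT + βΔS across each adjacent pair:
  138–154 m: −αΔT+βΔS = −(2.3 × 10⁻⁴)(-4.3)+(7.9 × 10⁻⁴)(-0.24) = 8.0 × 10⁻⁴ → stable
  154–183 m: −αΔT+βΔS = −(2.3 × 10⁻⁴)(+0.2)+(7.9 × 10⁻⁴)(+0.34) = 2.2 × 10⁻⁴ → stable
  183–222 m: −αΔT+βΔS = −(2.3 × 10⁻⁴)(+1.7)+(7.9 × 10⁻⁴)(+2.34) = 1.5 × 10⁻³ → stable
  222–230 m: −αΔT+βΔS = −(2.3 × 10⁻⁴)(-4.7)+(7.9 × 10⁻⁴)(+1.54) = 2.3 × 10⁻³ → stable
Every interval has Δρ > 0: the column is stably stratified throughout.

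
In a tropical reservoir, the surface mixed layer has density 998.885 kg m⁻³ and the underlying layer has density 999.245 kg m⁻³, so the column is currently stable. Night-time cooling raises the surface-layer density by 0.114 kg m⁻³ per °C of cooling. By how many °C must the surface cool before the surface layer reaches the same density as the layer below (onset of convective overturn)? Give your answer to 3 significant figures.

3.16 °C

Density deficit of the surface layer: 999.245 − 998.885 = 0.36 kg m⁻³.
Required change = 0.36 / 0.114 = 3.16 °C.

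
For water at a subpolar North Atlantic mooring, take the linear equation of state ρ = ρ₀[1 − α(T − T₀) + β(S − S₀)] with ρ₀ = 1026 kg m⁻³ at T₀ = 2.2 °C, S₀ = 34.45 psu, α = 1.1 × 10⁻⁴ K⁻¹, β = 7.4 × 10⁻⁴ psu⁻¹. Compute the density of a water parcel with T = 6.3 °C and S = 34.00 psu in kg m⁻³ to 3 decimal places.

T − T₀ = +4.1 K, S − S₀ = -0.45 psu.
Bracket = 1 − α·(+4.1) + β·(-0.45) = 1 + (-7.84 × 10⁻⁴) = 0.9992160.
ρ = 1026 × 0.9992160 = 1025.196 kg m⁻³.

1025.196 kg m⁻³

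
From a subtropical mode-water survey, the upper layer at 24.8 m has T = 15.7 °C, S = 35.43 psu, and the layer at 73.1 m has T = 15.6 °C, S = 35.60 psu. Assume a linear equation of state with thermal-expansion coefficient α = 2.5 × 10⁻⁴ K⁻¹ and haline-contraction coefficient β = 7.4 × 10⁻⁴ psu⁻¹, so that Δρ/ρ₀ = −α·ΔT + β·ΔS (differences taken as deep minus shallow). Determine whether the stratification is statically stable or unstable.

stable

ΔT = 15.6 − 15.7 = -0.1 K and ΔS = 35.60 − 35.43 = +0.17 psu (deep − shallow).
−αΔT = 2.50 × 10⁻⁵; βΔS = 1.258 × 10⁻⁴; sum Δρ/ρ₀ = 1.508 × 10⁻⁴.
Δρ/ρ₀ > 0, so Δρ > 0: deeper water is denser → statically stable.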